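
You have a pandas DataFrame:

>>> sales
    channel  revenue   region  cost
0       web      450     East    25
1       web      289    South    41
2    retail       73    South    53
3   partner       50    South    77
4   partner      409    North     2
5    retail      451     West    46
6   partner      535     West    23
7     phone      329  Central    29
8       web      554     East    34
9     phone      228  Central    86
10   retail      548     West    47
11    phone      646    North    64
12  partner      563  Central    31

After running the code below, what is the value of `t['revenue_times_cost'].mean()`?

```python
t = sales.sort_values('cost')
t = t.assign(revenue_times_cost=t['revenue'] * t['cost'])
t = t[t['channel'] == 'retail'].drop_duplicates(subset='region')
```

12307.5

sort by cost:
    channel  revenue   region  cost
4   partner      409    North     2
6   partner      535     West    23
0       web      450     East    25
7     phone      329  Central    29
12  partner      563  Central    31
8       web      554     East    34
1       web      289    South    41
5    retail      451     West    46
10   retail      548     West    47
2    retail       73    South    53
11    phone      646    North    64
3   partner       50    South    77
9     phone      228  Central    86
add column revenue_times_cost = t['revenue'] * t['cost']:
    channel  revenue   region  cost  revenue_times_cost
4   partner      409    North     2                 818
6   partner      535     West    23               12305
0       web      450     East    25               11250
7     phone      329  Central    29                9541
12  partner      563  Central    31               17453
8       web      554     East    34               18836
1       web      289    South    41               11849
5    retail      451     West    46               20746
10   retail      548     West    47               25756
2    retail       73    South    53                3869
11    phone      646    North    64               41344
3   partner       50    South    77                3850
9     phone      228  Central    86               19608
filter rows where channel == 'retail':
   channel  revenue region  cost  revenue_times_cost
5   retail      451   West    46               20746
10  retail      548   West    47               25756
2   retail       73  South    53                3869
drop duplicate region (keep=first):
  channel  revenue region  cost  revenue_times_cost
5  retail      451   West    46               20746
2  retail       73  South    53                3869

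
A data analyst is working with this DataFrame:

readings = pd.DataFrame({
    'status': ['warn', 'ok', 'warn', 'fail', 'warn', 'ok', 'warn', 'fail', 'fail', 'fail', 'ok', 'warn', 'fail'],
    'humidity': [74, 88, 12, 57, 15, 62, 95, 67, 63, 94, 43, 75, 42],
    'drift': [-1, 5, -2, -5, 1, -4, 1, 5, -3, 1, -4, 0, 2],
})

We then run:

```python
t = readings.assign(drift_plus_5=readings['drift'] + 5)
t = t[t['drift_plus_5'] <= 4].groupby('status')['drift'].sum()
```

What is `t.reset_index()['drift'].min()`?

add column drift_plus_5 = readings['drift'] + 5:
   status  humidity  drift  drift_plus_5
0    warn        74     -1             4
1      ok        88      5            10
2    warn        12     -2             3
3    fail        57     -5             0
4    warn        15      1             6
5      ok        62     -4             1
6    warn        95      1             6
7    fail        67      5            10
8    fail        63     -3             2
9    fail        94      1             6
10     ok        43     -4             1
11   warn        75      0             5
12   fail        42      2             7
filter rows where drift_plus_5 <= 4:
   status  humidity  drift  drift_plus_5
0    warn        74     -1             4
2    warn        12     -2             3
3    fail        57     -5             0
5      ok        62     -4             1
8    fail        63     -3             2
10     ok        43     -4             1
group by status, sum of drift:
status
fail   -8
ok     -8
warn   -3
Name: drift, dtype: int64
reset_index():
  status  drift
0   fail     -8
1     ok     -8
2   warn     -3
Taking the min of column 'drift' gives -8.

-8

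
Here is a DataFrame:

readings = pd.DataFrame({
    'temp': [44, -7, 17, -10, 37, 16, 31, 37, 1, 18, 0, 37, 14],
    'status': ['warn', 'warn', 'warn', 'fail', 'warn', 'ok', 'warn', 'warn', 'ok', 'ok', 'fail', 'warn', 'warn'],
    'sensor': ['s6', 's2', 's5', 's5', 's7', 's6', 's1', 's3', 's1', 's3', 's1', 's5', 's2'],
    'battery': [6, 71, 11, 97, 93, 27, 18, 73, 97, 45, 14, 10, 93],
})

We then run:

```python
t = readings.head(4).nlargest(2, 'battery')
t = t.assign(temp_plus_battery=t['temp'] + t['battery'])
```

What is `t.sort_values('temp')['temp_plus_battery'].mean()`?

75.5

take first 4 rows:
   temp status sensor  battery
0    44   warn     s6        6
1    -7   warn     s2       71
2    17   warn     s5       11
3   -10   fail     s5       97
take 2 rows with largest battery:
   temp status sensor  battery
3   -10   fail     s5       97
1    -7   warn     s2       71
add column temp_plus_battery = t['temp'] + t['battery']:
   temp status sensor  battery  temp_plus_battery
3   -10   fail     s5       97                 87
1    -7   warn     s2       71                 64
sort by temp:
   temp status sensor  battery  temp_plus_battery
3   -10   fail     s5       97                 87
1    -7   warn     s2       71                 64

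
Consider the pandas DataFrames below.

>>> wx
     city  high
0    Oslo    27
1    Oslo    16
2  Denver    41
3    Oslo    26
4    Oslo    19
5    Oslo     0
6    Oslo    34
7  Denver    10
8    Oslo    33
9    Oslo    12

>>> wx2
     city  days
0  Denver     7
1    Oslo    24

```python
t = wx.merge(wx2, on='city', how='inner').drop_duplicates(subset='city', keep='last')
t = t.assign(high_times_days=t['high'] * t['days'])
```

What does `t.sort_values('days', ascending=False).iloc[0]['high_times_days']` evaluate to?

288

merge on 'city' (how='inner') → 10 rows:
     city  high  days
0    Oslo    27    24
1    Oslo    16    24
2  Denver    41     7
3    Oslo    26    24
4    Oslo    19    24
5    Oslo     0    24
6    Oslo    34    24
7  Denver    10     7
8    Oslo    33    24
9    Oslo    12    24
drop duplicate city (keep=last):
     city  high  days
7  Denver    10     7
9    Oslo    12    24
add column high_times_days = t['high'] * t['days']:
     city  high  days  high_times_days
7  Denver    10     7               70
9    Oslo    12    24              288
sort by days descending:
     city  high  days  high_times_days
9    Oslo    12    24              288
7  Denver    10     7               70
So iloc[0]['high_times_days'] = 288.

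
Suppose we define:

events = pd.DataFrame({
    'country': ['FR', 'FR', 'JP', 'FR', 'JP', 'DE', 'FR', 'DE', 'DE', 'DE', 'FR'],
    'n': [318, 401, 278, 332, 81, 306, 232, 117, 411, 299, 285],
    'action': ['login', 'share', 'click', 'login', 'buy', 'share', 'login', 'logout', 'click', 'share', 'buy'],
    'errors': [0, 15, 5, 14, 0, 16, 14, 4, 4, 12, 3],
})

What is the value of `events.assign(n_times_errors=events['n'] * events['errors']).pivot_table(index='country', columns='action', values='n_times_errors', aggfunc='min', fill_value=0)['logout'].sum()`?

add column n_times_errors = events['n'] * events['errors']:
   country    n  action  errors  n_times_errors
0       FR  318   login       0               0
1       FR  401   share      15            6015
2       JP  278   click       5            1390
3       FR  332   login      14            4648
4       JP   81     buy       0               0
5       DE  306   share      16            4896
6       FR  232   login      14            3248
7       DE  117  logout       4             468
8       DE  411   click       4            1644
9       DE  299   share      12            3588
10      FR  285     buy       3             855
pivot: rows=country, cols=action, min(n_times_errors):
action   buy  click  login  logout  share
country                                  
DE         0   1644      0     468   3588
FR       855      0      0       0   6015
JP         0   1390      0       0      0
sum of column 'logout' → 468

468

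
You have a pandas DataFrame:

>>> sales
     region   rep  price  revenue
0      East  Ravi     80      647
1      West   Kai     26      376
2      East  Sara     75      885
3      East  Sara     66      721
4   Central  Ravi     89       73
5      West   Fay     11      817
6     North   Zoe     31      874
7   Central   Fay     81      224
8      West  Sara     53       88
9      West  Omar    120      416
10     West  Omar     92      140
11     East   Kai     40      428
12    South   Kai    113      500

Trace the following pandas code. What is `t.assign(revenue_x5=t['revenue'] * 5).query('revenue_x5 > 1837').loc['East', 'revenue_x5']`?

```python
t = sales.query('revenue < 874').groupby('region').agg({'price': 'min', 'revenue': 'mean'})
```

2993.33333333

filter rows where revenue < 874:
     region   rep  price  revenue
0      East  Ravi     80      647
1      West   Kai     26      376
3      East  Sara     66      721
4   Central  Ravi     89       73
5      West   Fay     11      817
7   Central   Fay     81      224
8      West  Sara     53       88
9      West  Omar    120      416
10     West  Omar     92      140
11     East   Kai     40      428
12    South   Kai    113      500
group by region: min(price), mean(revenue):
         price     revenue
region                    
Central     81  148.500000
East        40  598.666667
South      113  500.000000
West        11  367.400000
add column revenue_x5 = t['revenue'] * 5:
         price     revenue   revenue_x5
region                                 
Central     81  148.500000   742.500000
East        40  598.666667  2993.333333
South      113  500.000000  2500.000000
West        11  367.400000  1837.000000
filter rows where revenue_x5 > 1837:
        price     revenue   revenue_x5
region                                
East       40  598.666667  2993.333333
South     113  500.000000  2500.000000
Reading off the value at row 'East', column 'revenue_x5', we get 2993.33333333.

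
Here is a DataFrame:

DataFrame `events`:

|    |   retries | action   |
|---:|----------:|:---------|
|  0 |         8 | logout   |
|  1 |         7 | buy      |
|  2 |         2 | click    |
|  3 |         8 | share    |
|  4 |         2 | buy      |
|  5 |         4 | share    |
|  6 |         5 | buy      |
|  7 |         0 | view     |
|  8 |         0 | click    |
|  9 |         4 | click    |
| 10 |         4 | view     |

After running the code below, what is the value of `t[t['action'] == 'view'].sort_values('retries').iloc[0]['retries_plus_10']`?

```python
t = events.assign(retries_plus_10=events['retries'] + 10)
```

add column retries_plus_10 = events['retries'] + 10:
    retries  action  retries_plus_10
0         8  logout               18
1         7     buy               17
2         2   click               12
3         8   share               18
4         2     buy               12
5         4   share               14
6         5     buy               15
7         0    view               10
8         0   click               10
9         4   click               14
10        4    view               14
filter rows where action == 'view':
    retries action  retries_plus_10
7         0   view               10
10        4   view               14
sort by retries:
    retries action  retries_plus_10
7         0   view               10
10        4   view               14
The value at position 0, column 'retries_plus_10' is 10.

10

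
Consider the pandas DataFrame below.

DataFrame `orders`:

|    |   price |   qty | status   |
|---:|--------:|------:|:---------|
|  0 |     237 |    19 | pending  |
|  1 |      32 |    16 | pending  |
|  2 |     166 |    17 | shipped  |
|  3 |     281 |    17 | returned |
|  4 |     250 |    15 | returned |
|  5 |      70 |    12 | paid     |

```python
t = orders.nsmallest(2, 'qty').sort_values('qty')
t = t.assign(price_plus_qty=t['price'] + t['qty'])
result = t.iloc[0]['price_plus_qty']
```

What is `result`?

take 2 rows with smallest qty:
   price  qty    status
5     70   12      paid
4    250   15  returned
sort by qty:
   price  qty    status
5     70   12      paid
4    250   15  returned
add column price_plus_qty = t['price'] + t['qty']:
   price  qty    status  price_plus_qty
5     70   12      paid              82
4    250   15  returned             265

82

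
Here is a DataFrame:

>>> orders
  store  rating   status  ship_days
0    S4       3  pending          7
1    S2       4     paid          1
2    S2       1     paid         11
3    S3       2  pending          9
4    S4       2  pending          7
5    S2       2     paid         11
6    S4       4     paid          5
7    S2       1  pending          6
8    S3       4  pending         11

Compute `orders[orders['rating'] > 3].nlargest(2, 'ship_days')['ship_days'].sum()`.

filter rows where rating > 3:
  store  rating   status  ship_days
1    S2       4     paid          1
6    S4       4     paid          5
8    S3       4  pending         11
take 2 rows with largest ship_days:
  store  rating   status  ship_days
8    S3       4  pending         11
6    S4       4     paid          5

16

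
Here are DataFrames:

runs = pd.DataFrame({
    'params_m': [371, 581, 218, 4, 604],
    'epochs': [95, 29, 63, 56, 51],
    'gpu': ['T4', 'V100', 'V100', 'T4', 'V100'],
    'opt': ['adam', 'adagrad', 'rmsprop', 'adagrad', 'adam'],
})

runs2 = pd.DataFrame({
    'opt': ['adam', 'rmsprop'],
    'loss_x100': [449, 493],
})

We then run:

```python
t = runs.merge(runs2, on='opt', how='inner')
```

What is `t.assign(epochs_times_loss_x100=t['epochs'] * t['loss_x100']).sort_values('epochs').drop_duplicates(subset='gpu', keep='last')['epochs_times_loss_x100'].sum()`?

merge on 'opt' (how='inner') → 3 rows:
   params_m  epochs   gpu      opt  loss_x100
0       371      95    T4     adam        449
1       218      63  V100  rmsprop        493
2       604      51  V100     adam        449
add column epochs_times_loss_x100 = t['epochs'] * t['loss_x100']:
   params_m  epochs   gpu      opt  loss_x100  epochs_times_loss_x100
0       371      95    T4     adam        449                   42655
1       218      63  V100  rmsprop        493                   31059
2       604      51  V100     adam        449                   22899
sort by epochs:
   params_m  epochs   gpu      opt  loss_x100  epochs_times_loss_x100
2       604      51  V100     adam        449                   22899
1       218      63  V100  rmsprop        493                   31059
0       371      95    T4     adam        449                   42655
drop duplicate gpu (keep=last):
   params_m  epochs   gpu      opt  loss_x100  epochs_times_loss_x100
1       218      63  V100  rmsprop        493                   31059
0       371      95    T4     adam        449                   42655
The sum of column 'epochs_times_loss_x100' is 73714.

73714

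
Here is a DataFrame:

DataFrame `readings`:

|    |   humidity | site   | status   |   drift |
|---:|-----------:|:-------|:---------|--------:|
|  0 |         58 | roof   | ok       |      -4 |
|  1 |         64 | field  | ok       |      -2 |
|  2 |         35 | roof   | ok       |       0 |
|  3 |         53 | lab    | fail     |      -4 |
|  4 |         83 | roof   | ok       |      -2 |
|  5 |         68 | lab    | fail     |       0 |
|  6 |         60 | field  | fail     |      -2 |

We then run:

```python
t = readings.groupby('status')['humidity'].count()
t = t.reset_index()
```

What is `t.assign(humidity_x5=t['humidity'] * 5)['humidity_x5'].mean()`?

group by status, count of humidity:
status
fail    3
ok      4
Name: humidity, dtype: int64
reset_index():
  status  humidity
0   fail         3
1     ok         4
add column humidity_x5 = t['humidity'] * 5:
  status  humidity  humidity_x5
0   fail         3           15
1     ok         4           20

17.5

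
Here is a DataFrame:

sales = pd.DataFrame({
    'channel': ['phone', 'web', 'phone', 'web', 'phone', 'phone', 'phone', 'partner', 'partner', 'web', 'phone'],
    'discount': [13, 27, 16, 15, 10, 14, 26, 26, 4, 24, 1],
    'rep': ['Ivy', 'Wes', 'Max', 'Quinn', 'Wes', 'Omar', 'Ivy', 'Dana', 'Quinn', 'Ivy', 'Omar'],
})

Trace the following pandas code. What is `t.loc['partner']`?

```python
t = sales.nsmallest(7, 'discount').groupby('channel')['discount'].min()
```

4

take 7 rows with smallest discount:
    channel  discount    rep
10    phone         1   Omar
8   partner         4  Quinn
4     phone        10    Wes
0     phone        13    Ivy
5     phone        14   Omar
3       web        15  Quinn
2     phone        16    Max
group by channel, min of discount:
channel
partner     4
phone       1
web        15
Name: discount, dtype: int64
Reading off the value at index 'partner', we get 4.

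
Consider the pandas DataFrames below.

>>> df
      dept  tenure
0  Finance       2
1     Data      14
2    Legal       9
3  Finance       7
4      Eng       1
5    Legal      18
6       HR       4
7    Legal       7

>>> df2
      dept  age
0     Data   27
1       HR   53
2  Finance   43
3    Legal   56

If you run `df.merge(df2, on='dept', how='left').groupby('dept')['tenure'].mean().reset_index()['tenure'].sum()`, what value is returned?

merge on 'dept' (how='left') → 8 rows:
      dept  tenure   age
0  Finance       2  43.0
1     Data      14  27.0
2    Legal       9  56.0
3  Finance       7  43.0
4      Eng       1   NaN
5    Legal      18  56.0
6       HR       4  53.0
7    Legal       7  56.0
group by dept, mean of tenure:
dept
Data       14.000000
Eng         1.000000
Finance     4.500000
HR          4.000000
Legal      11.333333
Name: tenure, dtype: float64
reset_index():
      dept     tenure
0     Data  14.000000
1      Eng   1.000000
2  Finance   4.500000
3       HR   4.000000
4    Legal  11.333333
Finally, sum of column 'tenure' = 34.8333333333.

34.8333333333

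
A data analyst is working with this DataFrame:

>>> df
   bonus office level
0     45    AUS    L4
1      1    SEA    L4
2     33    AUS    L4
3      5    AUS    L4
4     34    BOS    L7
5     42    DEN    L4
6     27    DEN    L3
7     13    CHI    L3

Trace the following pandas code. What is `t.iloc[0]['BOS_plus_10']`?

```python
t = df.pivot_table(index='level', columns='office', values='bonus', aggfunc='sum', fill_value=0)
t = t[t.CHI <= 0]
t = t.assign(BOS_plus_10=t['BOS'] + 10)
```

10

pivot: rows=level, cols=office, sum(bonus):
office  AUS  BOS  CHI  DEN  SEA
level                          
L3        0    0   13   27    0
L4       83    0    0   42    1
L7        0   34    0    0    0
filter rows where CHI <= 0:
office  AUS  BOS  CHI  DEN  SEA
level                          
L4       83    0    0   42    1
L7        0   34    0    0    0
add column BOS_plus_10 = t['BOS'] + 10:
office  AUS  BOS  CHI  DEN  SEA  BOS_plus_10
level                                       
L4       83    0    0   42    1           10
L7        0   34    0    0    0           44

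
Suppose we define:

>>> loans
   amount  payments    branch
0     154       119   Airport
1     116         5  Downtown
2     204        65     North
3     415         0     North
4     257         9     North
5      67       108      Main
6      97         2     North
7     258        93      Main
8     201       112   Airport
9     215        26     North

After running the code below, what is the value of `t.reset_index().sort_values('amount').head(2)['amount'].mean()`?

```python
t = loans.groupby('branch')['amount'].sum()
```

220.5

group by branch, sum of amount:
branch
Airport      355
Downtown     116
Main         325
North       1188
Name: amount, dtype: int64
reset_index():
     branch  amount
0   Airport     355
1  Downtown     116
2      Main     325
3     North    1188
sort by amount:
     branch  amount
1  Downtown     116
2      Main     325
0   Airport     355
3     North    1188
take first 2 rows:
     branch  amount
1  Downtown     116
2      Main     325
mean of column 'amount' → 220.5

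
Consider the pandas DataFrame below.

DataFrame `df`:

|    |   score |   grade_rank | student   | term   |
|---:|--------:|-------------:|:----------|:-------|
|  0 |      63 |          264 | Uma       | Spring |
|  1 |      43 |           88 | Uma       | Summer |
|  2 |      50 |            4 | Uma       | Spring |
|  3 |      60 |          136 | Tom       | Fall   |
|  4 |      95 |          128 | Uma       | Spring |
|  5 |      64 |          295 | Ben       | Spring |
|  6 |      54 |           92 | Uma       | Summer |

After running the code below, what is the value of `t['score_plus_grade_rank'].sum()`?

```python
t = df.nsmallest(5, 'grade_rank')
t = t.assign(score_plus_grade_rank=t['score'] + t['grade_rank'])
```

750

take 5 rows with smallest grade_rank:
   score  grade_rank student    term
2     50           4     Uma  Spring
1     43          88     Uma  Summer
6     54          92     Uma  Summer
4     95         128     Uma  Spring
3     60         136     Tom    Fall
add column score_plus_grade_rank = t['score'] + t['grade_rank']:
   score  grade_rank student    term  score_plus_grade_rank
2     50           4     Uma  Spring                     54
1     43          88     Uma  Summer                    131
6     54          92     Uma  Summer                    146
4     95         128     Uma  Spring                    223
3     60         136     Tom    Fall                    196
Then the sum of column 'score_plus_grade_rank': 750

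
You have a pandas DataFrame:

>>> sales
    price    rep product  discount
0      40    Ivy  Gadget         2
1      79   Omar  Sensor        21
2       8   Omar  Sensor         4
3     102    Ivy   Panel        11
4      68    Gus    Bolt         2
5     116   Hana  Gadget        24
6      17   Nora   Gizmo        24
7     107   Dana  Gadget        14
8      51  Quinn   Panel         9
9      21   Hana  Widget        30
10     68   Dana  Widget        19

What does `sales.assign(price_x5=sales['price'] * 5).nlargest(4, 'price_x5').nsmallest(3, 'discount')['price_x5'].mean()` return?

480.0

add column price_x5 = sales['price'] * 5:
    price    rep product  discount  price_x5
0      40    Ivy  Gadget         2       200
1      79   Omar  Sensor        21       395
2       8   Omar  Sensor         4        40
3     102    Ivy   Panel        11       510
4      68    Gus    Bolt         2       340
5     116   Hana  Gadget        24       580
6      17   Nora   Gizmo        24        85
7     107   Dana  Gadget        14       535
8      51  Quinn   Panel         9       255
9      21   Hana  Widget        30       105
10     68   Dana  Widget        19       340
take 4 rows with largest price_x5:
   price   rep product  discount  price_x5
5    116  Hana  Gadget        24       580
7    107  Dana  Gadget        14       535
3    102   Ivy   Panel        11       510
1     79  Omar  Sensor        21       395
take 3 rows with smallest discount:
   price   rep product  discount  price_x5
3    102   Ivy   Panel        11       510
7    107  Dana  Gadget        14       535
1     79  Omar  Sensor        21       395
Taking the mean of column 'price_x5' gives 480.0.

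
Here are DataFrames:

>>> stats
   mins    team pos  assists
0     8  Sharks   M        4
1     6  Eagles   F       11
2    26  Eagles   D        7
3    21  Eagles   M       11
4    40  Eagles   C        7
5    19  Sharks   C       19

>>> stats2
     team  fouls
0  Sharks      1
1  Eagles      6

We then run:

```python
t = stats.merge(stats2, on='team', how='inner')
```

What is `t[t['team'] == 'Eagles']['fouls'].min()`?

6

merge on 'team' (how='inner') → 6 rows:
   mins    team pos  assists  fouls
0     8  Sharks   M        4      1
1     6  Eagles   F       11      6
2    26  Eagles   D        7      6
3    21  Eagles   M       11      6
4    40  Eagles   C        7      6
5    19  Sharks   C       19      1
filter rows where team == 'Eagles':
   mins    team pos  assists  fouls
1     6  Eagles   F       11      6
2    26  Eagles   D        7      6
3    21  Eagles   M       11      6
4    40  Eagles   C        7      6
Hence 6.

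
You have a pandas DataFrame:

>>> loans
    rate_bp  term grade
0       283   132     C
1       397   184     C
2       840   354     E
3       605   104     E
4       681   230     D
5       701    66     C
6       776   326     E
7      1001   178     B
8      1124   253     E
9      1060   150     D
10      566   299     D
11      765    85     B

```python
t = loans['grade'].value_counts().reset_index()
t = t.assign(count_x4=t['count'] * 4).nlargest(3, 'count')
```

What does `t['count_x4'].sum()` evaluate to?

40

value_counts of grade:
grade
E    4
C    3
D    3
B    2
Name: count, dtype: int64
reset_index():
  grade  count
0     E      4
1     C      3
2     D      3
3     B      2
add column count_x4 = t['count'] * 4:
  grade  count  count_x4
0     E      4        16
1     C      3        12
2     D      3        12
3     B      2         8
take 3 rows with largest count:
  grade  count  count_x4
0     E      4        16
1     C      3        12
2     D      3        12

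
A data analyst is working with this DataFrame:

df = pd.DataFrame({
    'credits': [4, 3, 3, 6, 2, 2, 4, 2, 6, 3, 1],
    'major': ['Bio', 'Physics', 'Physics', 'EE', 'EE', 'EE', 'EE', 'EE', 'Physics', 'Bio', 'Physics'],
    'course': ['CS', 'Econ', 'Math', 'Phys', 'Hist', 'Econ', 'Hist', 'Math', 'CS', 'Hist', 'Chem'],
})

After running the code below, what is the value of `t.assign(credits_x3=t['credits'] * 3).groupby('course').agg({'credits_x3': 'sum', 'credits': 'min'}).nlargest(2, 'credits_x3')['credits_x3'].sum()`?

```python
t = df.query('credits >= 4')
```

filter rows where credits >= 4:
   credits    major course
0        4      Bio     CS
3        6       EE   Phys
6        4       EE   Hist
8        6  Physics     CS
add column credits_x3 = t['credits'] * 3:
   credits    major course  credits_x3
0        4      Bio     CS          12
3        6       EE   Phys          18
6        4       EE   Hist          12
8        6  Physics     CS          18
group by course: sum(credits_x3), min(credits):
        credits_x3  credits
course                     
CS              30        4
Hist            12        4
Phys            18        6
take 2 rows with largest credits_x3:
        credits_x3  credits
course                     
CS              30        4
Phys            18        6
The sum of column 'credits_x3' is 48.

48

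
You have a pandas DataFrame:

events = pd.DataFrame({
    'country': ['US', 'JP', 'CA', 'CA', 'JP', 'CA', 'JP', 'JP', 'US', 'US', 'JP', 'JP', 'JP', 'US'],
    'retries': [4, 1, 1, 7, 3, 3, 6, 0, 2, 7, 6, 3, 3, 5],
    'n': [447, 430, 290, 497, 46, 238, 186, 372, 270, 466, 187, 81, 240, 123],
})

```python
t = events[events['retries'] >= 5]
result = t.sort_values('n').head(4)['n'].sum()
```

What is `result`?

filter rows where retries >= 5:
   country  retries    n
3       CA        7  497
6       JP        6  186
9       US        7  466
10      JP        6  187
13      US        5  123
sort by n:
   country  retries    n
13      US        5  123
6       JP        6  186
10      JP        6  187
9       US        7  466
3       CA        7  497
take first 4 rows:
   country  retries    n
13      US        5  123
6       JP        6  186
10      JP        6  187
9       US        7  466
So sum() = 962.

962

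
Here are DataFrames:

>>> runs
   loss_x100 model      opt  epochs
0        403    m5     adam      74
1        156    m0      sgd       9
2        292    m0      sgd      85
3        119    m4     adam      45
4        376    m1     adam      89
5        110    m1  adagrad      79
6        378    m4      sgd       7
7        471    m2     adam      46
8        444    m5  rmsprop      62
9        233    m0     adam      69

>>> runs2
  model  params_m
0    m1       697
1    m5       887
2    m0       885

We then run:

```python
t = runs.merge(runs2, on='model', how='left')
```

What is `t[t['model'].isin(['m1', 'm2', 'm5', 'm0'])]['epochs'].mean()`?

merge on 'model' (how='left') → 10 rows:
   loss_x100 model      opt  epochs  params_m
0        403    m5     adam      74     887.0
1        156    m0      sgd       9     885.0
2        292    m0      sgd      85     885.0
3        119    m4     adam      45       NaN
4        376    m1     adam      89     697.0
5        110    m1  adagrad      79     697.0
6        378    m4      sgd       7       NaN
7        471    m2     adam      46       NaN
8        444    m5  rmsprop      62     887.0
9        233    m0     adam      69     885.0
filter rows where model in ['m1', 'm2', 'm5', 'm0']:
   loss_x100 model      opt  epochs  params_m
0        403    m5     adam      74     887.0
1        156    m0      sgd       9     885.0
2        292    m0      sgd      85     885.0
4        376    m1     adam      89     697.0
5        110    m1  adagrad      79     697.0
7        471    m2     adam      46       NaN
8        444    m5  rmsprop      62     887.0
9        233    m0     adam      69     885.0

64.125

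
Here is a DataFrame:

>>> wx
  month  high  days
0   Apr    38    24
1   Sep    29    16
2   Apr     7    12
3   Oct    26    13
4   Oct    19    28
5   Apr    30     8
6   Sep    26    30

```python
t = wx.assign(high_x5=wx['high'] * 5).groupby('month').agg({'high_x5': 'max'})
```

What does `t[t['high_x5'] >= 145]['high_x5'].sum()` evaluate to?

335

add column high_x5 = wx['high'] * 5:
  month  high  days  high_x5
0   Apr    38    24      190
1   Sep    29    16      145
2   Apr     7    12       35
3   Oct    26    13      130
4   Oct    19    28       95
5   Apr    30     8      150
6   Sep    26    30      130
group by month, max of high_x5:
       high_x5
month         
Apr        190
Oct        130
Sep        145
filter rows where high_x5 >= 145:
       high_x5
month         
Apr        190
Sep        145
Then the sum of column 'high_x5': 335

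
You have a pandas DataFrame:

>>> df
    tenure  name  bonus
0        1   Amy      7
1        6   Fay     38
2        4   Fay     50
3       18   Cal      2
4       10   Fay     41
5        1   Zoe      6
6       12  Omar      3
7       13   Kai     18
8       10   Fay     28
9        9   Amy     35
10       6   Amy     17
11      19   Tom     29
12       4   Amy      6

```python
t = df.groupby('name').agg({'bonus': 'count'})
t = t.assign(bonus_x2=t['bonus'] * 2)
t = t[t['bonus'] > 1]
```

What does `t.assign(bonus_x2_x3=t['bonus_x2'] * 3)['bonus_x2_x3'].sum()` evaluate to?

group by name, count of bonus:
      bonus
name       
Amy       4
Cal       1
Fay       4
Kai       1
Omar      1
Tom       1
Zoe       1
add column bonus_x2 = t['bonus'] * 2:
      bonus  bonus_x2
name                 
Amy       4         8
Cal       1         2
Fay       4         8
Kai       1         2
Omar      1         2
Tom       1         2
Zoe       1         2
filter rows where bonus > 1:
      bonus  bonus_x2
name                 
Amy       4         8
Fay       4         8
add column bonus_x2_x3 = t['bonus_x2'] * 3:
      bonus  bonus_x2  bonus_x2_x3
name                              
Amy       4         8           24
Fay       4         8           24
Finally, sum of column 'bonus_x2_x3' = 48.

48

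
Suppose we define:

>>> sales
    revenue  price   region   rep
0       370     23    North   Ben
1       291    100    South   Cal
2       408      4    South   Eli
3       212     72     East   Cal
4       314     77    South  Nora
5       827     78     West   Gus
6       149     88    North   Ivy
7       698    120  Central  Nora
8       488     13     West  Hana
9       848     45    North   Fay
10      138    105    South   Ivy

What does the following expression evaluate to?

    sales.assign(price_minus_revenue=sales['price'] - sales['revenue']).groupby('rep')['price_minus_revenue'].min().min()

-803

add column price_minus_revenue = sales['price'] - sales['revenue']:
    revenue  price   region   rep  price_minus_revenue
0       370     23    North   Ben                 -347
1       291    100    South   Cal                 -191
2       408      4    South   Eli                 -404
3       212     72     East   Cal                 -140
4       314     77    South  Nora                 -237
5       827     78     West   Gus                 -749
6       149     88    North   Ivy                  -61
7       698    120  Central  Nora                 -578
8       488     13     West  Hana                 -475
9       848     45    North   Fay                 -803
10      138    105    South   Ivy                  -33
group by rep, min of price_minus_revenue:
rep
Ben    -347
Cal    -191
Eli    -404
Fay    -803
Gus    -749
Hana   -475
Ivy     -61
Nora   -578
Name: price_minus_revenue, dtype: int64
Reading off the min of the resulting series, we get -803.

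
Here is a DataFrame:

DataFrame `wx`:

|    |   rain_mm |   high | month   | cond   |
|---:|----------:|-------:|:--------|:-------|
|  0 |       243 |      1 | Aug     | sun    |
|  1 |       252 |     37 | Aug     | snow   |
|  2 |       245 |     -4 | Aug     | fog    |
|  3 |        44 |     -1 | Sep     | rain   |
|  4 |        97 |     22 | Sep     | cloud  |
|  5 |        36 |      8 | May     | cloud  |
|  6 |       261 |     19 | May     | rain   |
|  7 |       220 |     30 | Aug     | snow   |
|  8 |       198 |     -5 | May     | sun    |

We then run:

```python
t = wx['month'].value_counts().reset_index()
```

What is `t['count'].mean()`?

value_counts of month:
month
Aug    4
May    3
Sep    2
Name: count, dtype: int64
reset_index():
  month  count
0   Aug      4
1   May      3
2   Sep      2

3.0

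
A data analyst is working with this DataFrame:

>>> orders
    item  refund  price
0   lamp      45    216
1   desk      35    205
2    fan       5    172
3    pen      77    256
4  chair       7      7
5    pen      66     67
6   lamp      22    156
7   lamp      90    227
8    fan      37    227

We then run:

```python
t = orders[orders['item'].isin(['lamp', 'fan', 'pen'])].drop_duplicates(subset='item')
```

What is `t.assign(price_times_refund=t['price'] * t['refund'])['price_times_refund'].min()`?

filter rows where item in ['lamp', 'fan', 'pen']:
   item  refund  price
0  lamp      45    216
2   fan       5    172
3   pen      77    256
5   pen      66     67
6  lamp      22    156
7  lamp      90    227
8   fan      37    227
drop duplicate item (keep=first):
   item  refund  price
0  lamp      45    216
2   fan       5    172
3   pen      77    256
add column price_times_refund = t['price'] * t['refund']:
   item  refund  price  price_times_refund
0  lamp      45    216                9720
2   fan       5    172                 860
3   pen      77    256               19712

860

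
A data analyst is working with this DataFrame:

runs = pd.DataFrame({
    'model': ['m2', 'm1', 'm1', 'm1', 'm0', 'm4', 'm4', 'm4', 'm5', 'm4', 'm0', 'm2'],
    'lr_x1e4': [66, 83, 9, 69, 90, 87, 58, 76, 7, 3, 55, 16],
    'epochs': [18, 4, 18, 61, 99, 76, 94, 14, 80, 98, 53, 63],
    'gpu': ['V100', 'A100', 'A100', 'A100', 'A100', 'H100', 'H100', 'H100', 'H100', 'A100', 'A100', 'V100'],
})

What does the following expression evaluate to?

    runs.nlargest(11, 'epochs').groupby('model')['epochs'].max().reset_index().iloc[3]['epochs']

take 11 rows with largest epochs:
   model  lr_x1e4  epochs   gpu
4     m0       90      99  A100
9     m4        3      98  A100
6     m4       58      94  H100
8     m5        7      80  H100
5     m4       87      76  H100
11    m2       16      63  V100
3     m1       69      61  A100
10    m0       55      53  A100
0     m2       66      18  V100
2     m1        9      18  A100
7     m4       76      14  H100
group by model, max of epochs:
model
m0    99
m1    61
m2    63
m4    98
m5    80
Name: epochs, dtype: int64
reset_index():
  model  epochs
0    m0      99
1    m1      61
2    m2      63
3    m4      98
4    m5      80
The value at position 3, column 'epochs' is 98.

98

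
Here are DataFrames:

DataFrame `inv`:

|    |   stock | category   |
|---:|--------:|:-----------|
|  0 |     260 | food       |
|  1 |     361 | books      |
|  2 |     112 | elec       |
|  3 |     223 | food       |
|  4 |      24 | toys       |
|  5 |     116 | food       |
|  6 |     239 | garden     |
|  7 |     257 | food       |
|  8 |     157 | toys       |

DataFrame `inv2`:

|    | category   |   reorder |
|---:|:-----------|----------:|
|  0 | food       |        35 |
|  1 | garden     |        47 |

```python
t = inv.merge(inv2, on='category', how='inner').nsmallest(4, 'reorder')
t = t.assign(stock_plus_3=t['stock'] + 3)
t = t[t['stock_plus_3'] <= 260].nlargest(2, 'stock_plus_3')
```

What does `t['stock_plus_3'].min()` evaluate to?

226

merge on 'category' (how='inner') → 5 rows:
   stock category  reorder
0    260     food       35
1    223     food       35
2    116     food       35
3    239   garden       47
4    257     food       35
take 4 rows with smallest reorder:
   stock category  reorder
0    260     food       35
1    223     food       35
2    116     food       35
4    257     food       35
add column stock_plus_3 = t['stock'] + 3:
   stock category  reorder  stock_plus_3
0    260     food       35           263
1    223     food       35           226
2    116     food       35           119
4    257     food       35           260
filter rows where stock_plus_3 <= 260:
   stock category  reorder  stock_plus_3
1    223     food       35           226
2    116     food       35           119
4    257     food       35           260
take 2 rows with largest stock_plus_3:
   stock category  reorder  stock_plus_3
4    257     food       35           260
1    223     food       35           226
Then the min of column 'stock_plus_3': 226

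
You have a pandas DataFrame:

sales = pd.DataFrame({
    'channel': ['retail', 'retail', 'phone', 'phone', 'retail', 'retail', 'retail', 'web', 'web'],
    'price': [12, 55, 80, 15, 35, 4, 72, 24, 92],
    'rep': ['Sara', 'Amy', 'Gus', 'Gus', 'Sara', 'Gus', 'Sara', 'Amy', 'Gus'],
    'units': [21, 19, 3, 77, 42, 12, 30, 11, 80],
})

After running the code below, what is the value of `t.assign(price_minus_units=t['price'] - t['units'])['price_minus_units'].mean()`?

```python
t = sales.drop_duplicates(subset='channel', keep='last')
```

drop duplicate channel (keep=last):
  channel  price   rep  units
3   phone     15   Gus     77
6  retail     72  Sara     30
8     web     92   Gus     80
add column price_minus_units = t['price'] - t['units']:
  channel  price   rep  units  price_minus_units
3   phone     15   Gus     77                -62
6  retail     72  Sara     30                 42
8     web     92   Gus     80                 12
mean of column 'price_minus_units' → -2.66666666667

-2.66666666667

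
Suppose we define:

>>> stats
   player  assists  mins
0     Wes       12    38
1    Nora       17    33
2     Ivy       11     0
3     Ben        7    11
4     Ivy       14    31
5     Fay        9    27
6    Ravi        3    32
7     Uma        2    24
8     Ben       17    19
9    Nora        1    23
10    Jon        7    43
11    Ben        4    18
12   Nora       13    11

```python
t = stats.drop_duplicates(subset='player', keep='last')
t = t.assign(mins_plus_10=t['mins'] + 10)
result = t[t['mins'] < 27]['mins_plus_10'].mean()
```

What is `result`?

27.6666666667

drop duplicate player (keep=last):
   player  assists  mins
0     Wes       12    38
4     Ivy       14    31
5     Fay        9    27
6    Ravi        3    32
7     Uma        2    24
10    Jon        7    43
11    Ben        4    18
12   Nora       13    11
add column mins_plus_10 = t['mins'] + 10:
   player  assists  mins  mins_plus_10
0     Wes       12    38            48
4     Ivy       14    31            41
5     Fay        9    27            37
6    Ravi        3    32            42
7     Uma        2    24            34
10    Jon        7    43            53
11    Ben        4    18            28
12   Nora       13    11            21
filter rows where mins < 27:
   player  assists  mins  mins_plus_10
7     Uma        2    24            34
11    Ben        4    18            28
12   Nora       13    11            21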